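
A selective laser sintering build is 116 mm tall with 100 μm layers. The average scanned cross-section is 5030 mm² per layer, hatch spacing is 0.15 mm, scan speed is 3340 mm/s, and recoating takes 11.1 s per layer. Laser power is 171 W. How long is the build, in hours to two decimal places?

Layers = ⌈116/0.1⌉ = 1160.
Scan path per layer: 5030 / 0.15 → 33533.3 mm.
Scan time per layer = 33533.3 / 3340 = 10.0399 s.
Per-layer time: 10.0399 + 11.1 → 21.1399 s.
Build time = 1160 × 21.1399 = 24522.284 s = 6.81 hours.

6.81 hours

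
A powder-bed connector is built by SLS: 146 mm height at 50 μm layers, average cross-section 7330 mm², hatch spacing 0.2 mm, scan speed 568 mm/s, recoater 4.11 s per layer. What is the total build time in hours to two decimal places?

Layers = ⌈146/0.05⌉ = 2920.
Per-layer scan distance = 7330 / 0.2, so 36650 mm.
Scan time per layer = 36650 / 568 = 64.5246 s.
Layer cycle = 64.5246 + 4.11, so 68.6346 s.
2920 layers × 68.6346 s/layer = 200413.032 s, i.e. 55.67 hours.

55.67 hours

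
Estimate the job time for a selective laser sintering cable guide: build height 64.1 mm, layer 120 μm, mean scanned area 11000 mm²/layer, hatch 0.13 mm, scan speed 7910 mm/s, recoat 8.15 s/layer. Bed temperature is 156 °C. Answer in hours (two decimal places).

2.80 hours

Number of layers: 64.1 / 0.12 → 535 (rounded up).
Scan path per layer: 11000 / 0.13 → 84615.4 mm.
Laser time per layer = 84615.4 / 7910, so 10.6973 s.
Time per layer = 10.6973 + 8.15 = 18.8473 s.
535 layers × 18.8473 s/layer = 10083.3055 s, i.e. 2.80 hours.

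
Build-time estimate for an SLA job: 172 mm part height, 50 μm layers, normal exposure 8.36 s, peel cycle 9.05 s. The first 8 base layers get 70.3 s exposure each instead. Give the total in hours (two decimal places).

16.77 hours

Number of layers: 172 / 0.05 → 3440 (rounded up).
Burn-in layers = 8 × (70.3 + 9.05), so 634.8 s.
Normal layers = 3432 × (8.36 + 9.05), so 59751.12 s.
Sum: 634.8 + 59751.12 = 60385.92 s → 16.77 hours.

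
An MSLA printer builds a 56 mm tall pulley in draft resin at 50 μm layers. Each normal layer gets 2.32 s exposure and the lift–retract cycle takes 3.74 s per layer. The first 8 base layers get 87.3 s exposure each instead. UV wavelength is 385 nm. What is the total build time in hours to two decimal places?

2.07 hours

Number of layers: 56 / 0.05 → 1120 (rounded up).
Base layers = 8 × (87.3 + 3.74) = 728.32 s.
Regular layers = 1112 × (2.32 + 3.74), so 6738.72 s.
Sum: 728.32 + 6738.72 = 7467.04 s → 2.07 hours.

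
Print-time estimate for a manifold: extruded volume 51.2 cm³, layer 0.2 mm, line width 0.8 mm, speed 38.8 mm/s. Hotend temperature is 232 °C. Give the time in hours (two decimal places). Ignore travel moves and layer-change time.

Extrusion cross-section: 0.2 × 0.8 → 0.16 mm².
Path length: 51200 mm³ / 0.16 mm² → 320000 mm.
Print-move time = 320000 / 38.8, so 8247.4 s.
That's 8247.4 s → 2.29 hours.

2.29 hours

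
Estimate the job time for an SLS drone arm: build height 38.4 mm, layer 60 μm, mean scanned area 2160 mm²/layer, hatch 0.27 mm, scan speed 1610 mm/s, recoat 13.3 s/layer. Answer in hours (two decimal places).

3.25 hours

Layers = ⌈38.4/0.06⌉ = 640.
Per-layer scan distance = 2160 / 0.27, so 8000 mm.
Per-layer scan time: 8000 / 1610 → 4.9689 s.
Time per layer = 4.9689 + 13.3 = 18.2689 s.
640 layers × 18.2689 s/layer = 11692.096 s, i.e. 3.25 hours.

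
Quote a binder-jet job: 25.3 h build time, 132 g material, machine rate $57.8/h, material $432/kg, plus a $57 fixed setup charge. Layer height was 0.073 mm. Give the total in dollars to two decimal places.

$1576.36

Machine-time cost: 57.8 × 25.3 → $1462.34.
Material charge = 432 × 132/1000, so $57.024.
Adding setup: 1462.34 + 57.024 + 57 → 1576.364 ≈ $1576.36.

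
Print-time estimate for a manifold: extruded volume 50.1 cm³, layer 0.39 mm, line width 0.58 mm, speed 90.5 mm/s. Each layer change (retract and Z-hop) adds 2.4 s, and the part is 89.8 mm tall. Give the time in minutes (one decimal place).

50.0 minutes

Line area = 0.39 × 0.58 = 0.2262 mm².
Path length: 50100 mm³ / 0.2262 mm² → 221485.4 mm.
Extrusion time = 221485.4 / 90.5 = 2447.4 s.
Number of layers: 89.8 / 0.39 → 231 (rounded up).
Layer-change overhead: 231 × 2.4 → 554.4 s.
Altogether 2447.4 + 554.4 = 3001.8 s, i.e. 50.0 minutes.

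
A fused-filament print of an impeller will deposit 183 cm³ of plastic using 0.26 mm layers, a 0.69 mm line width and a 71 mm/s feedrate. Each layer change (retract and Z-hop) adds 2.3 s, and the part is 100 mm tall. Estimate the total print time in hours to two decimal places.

Bead cross-section = 0.26 × 0.69 = 0.1794 mm².
Total extruded path = 183000/0.1794 = 1020066.9 mm.
Print-move time = 1020066.9 / 71, so 14367.1 s.
Number of layers: 100 / 0.26 → 385 (rounded up).
Z-hop total = 385 × 2.3 = 885.5 s.
Total = 14367.1 + 885.5 = 15252.6 s = 4.24 hours.

4.24 hours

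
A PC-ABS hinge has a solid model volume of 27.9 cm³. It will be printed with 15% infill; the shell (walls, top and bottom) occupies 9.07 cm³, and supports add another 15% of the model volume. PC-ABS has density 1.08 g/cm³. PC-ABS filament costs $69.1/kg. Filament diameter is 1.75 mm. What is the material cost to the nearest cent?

Volume inside the shell = 27.9 − 9.07 = 18.83 cm³.
Infill volume = 0.15 × 18.83, so 2.8245 cm³.
Support = 0.15 × 27.9, so 4.185 cm³.
Total printed volume = 9.07 + 2.8245 + 4.185 = 16.0795 cm³.
Mass = 16.0795 × 1.08 = 17.36586 g.
Cost = 17.36586 g / 1000 × $69.1/kg = $1.20.

$1.20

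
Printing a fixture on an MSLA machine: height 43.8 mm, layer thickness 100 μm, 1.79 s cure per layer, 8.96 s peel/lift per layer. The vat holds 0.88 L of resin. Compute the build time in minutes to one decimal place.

78.5 minutes

Layers = ⌈43.8/0.1⌉ = 438.
Per-layer time = 1.79 + 8.96 = 10.75 s.
Build time: 438 × 10.75 s = 4708.5 s, i.e. 78.5 minutes.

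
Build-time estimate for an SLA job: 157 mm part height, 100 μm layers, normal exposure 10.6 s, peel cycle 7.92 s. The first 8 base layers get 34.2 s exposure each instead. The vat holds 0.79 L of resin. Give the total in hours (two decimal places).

8.13 hours

Number of layers: 157 / 0.1 → 1570 (rounded up).
Burn-in layers = 8 × (34.2 + 7.92) = 336.96 s.
Remaining layers: 1562 × (10.6 + 7.92) → 28928.24 s.
Total = 336.96 + 28928.24 = 29265.2 s = 8.13 hours.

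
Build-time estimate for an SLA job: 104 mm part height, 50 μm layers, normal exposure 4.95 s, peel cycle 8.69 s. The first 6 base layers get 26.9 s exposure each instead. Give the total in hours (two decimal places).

Layers = ⌈104/0.05⌉ = 2080.
Bottom layers = 6 × (26.9 + 8.69) = 213.54 s.
Regular layers: 2074 × (4.95 + 8.69) → 28289.36 s.
Total = 213.54 + 28289.36 = 28502.9 s = 7.92 hours.

7.92 hours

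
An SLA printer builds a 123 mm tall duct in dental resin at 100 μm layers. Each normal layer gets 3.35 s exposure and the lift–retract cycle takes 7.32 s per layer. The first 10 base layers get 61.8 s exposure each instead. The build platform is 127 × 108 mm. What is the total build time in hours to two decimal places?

3.81 hours

Number of layers: 123 / 0.1 → 1230 (rounded up).
Base layers = 10 × (61.8 + 7.32) = 691.2 s.
Remaining layers = 1220 × (3.35 + 7.32) = 13017.4 s.
Total = 691.2 + 13017.4 = 13708.6 s = 3.81 hours.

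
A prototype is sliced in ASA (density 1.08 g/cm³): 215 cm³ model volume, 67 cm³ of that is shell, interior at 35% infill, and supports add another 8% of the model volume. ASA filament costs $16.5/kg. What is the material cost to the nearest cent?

Volume inside the shell: 215 − 67 → 148 cm³.
Infill deposited: 0.35 × 148 → 51.8 cm³.
Support = 0.08 × 215 = 17.2 cm³.
Deposited volume = 67 + 51.8 + 17.2, so 136 cm³.
Mass: 136 × 1.08 → 146.88 g.
At $16.5/kg: 146.88/1000 × 16.5 = $2.42.

$2.42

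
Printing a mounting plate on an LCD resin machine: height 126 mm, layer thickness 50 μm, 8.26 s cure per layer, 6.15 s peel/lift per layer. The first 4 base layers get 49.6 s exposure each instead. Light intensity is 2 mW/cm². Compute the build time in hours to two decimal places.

10.13 hours

Layer count = ceil(126 / 0.05) = 2520.
Bottom layers = 4 × (49.6 + 6.15), so 223 s.
Normal layers = 2516 × (8.26 + 6.15), so 36255.56 s.
Total = 223 + 36255.56 = 36478.56 s = 10.13 hours.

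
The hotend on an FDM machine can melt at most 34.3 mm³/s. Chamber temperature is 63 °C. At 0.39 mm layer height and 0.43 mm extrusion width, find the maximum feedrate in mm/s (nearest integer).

205 mm/s

A = 0.39 × 0.43 = 0.1677 mm².
v_max = Q/A = 34.3/0.1677 = 204.53 mm/s → 205 mm/s.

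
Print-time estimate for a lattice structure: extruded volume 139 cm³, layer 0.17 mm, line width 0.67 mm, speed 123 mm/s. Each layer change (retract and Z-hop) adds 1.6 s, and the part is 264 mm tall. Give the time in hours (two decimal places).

3.45 hours

Bead cross-section = 0.17 × 0.67, so 0.1139 mm².
Total extruded path = 139000/0.1139 = 1220368.7 mm.
Extrusion time = 1220368.7 / 123 = 9921.7 s.
Number of layers: 264 / 0.17 → 1553 (rounded up).
Non-print overhead = 1553 × 1.6 = 2484.8 s.
Total = 9921.7 + 2484.8 = 12406.5 s = 3.45 hours.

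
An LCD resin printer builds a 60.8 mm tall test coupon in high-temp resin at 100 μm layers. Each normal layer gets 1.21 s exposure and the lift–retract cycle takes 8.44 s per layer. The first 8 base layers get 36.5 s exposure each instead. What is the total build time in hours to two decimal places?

1.71 hours

Layer count = ceil(60.8 / 0.1) = 608.
Base layers = 8 × (36.5 + 8.44) = 359.52 s.
Remaining layers = 600 × (1.21 + 8.44), so 5790 s.
Total = 359.52 + 5790 = 6149.52 s = 1.71 hours.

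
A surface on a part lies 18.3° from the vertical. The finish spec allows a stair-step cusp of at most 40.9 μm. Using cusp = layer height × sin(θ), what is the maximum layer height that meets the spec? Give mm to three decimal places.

0.130 mm

t = h_c / sin θ = 0.0409 / 0.3140 = 0.130 mm.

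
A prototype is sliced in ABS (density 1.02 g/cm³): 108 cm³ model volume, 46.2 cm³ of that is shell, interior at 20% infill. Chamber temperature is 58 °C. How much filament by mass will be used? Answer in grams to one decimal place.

Interior volume: 108 − 46.2 → 61.8 cm³.
Deposited infill: 0.20 × 61.8 → 12.36 cm³.
Total printed volume = 46.2 + 12.36, so 58.56 cm³.
Mass: 58.56 × 1.02 → 59.7312 g.

59.7 g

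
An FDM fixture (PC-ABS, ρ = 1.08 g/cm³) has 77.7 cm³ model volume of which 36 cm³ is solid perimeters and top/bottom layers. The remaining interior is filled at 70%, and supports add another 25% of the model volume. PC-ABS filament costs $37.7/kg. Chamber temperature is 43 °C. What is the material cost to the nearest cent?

$3.45

Infill region = 77.7 − 36, so 41.7 cm³.
Infill volume = 0.70 × 41.7, so 29.19 cm³.
Support = 0.25 × 77.7, so 19.425 cm³.
Deposited volume = 36 + 29.19 + 19.425 = 84.615 cm³.
Mass: 84.615 × 1.08 → 91.3842 g.
Cost = 91.3842 g / 1000 × $37.7/kg = $3.45.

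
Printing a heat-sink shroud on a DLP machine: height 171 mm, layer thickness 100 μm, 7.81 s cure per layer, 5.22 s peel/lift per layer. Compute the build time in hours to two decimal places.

Layer count = ceil(171 / 0.1) = 1710.
Per-layer time = 7.81 + 5.22 = 13.03 s.
Total = 1710 × 13.03 = 22281.3 s = 6.19 hours.

6.19 hours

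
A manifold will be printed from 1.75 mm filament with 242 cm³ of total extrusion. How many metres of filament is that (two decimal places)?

100.61 m

Cross-section of 1.75 mm filament: π·(1.75/2)² = 2.4053 mm².
Length = 242 cm³ / 2.4053 mm² = 242000 / 2.4053 = 100611.15 mm = 100.61 m.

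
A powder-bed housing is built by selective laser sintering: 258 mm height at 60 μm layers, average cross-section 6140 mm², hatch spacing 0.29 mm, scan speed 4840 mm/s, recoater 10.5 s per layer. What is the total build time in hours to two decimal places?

Layers = ⌈258/0.06⌉ = 4300.
Scan path per layer = 6140 / 0.29, so 21172.4 mm.
Scan time per layer = 21172.4 / 4840 = 4.3745 s.
Per-layer time = 4.3745 + 10.5, so 14.8745 s.
Total: 4300 × 14.8745 s = 63960.35 s → 17.77 hours.

17.77 hours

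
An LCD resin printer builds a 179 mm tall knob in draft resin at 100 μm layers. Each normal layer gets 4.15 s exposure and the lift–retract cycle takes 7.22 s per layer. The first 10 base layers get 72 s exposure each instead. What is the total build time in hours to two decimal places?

Layers = ⌈179/0.1⌉ = 1790.
Burn-in layers = 10 × (72 + 7.22), so 792.2 s.
Remaining layers = 1780 × (4.15 + 7.22), so 20238.6 s.
Total = 792.2 + 20238.6 = 21030.8 s = 5.84 hours.

5.84 hours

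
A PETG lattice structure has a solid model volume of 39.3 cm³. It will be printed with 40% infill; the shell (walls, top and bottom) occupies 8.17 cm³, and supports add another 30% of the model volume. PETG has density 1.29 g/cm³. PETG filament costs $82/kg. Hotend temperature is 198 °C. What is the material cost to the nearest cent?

Interior volume = 39.3 − 8.17, so 31.13 cm³.
Deposited infill = 0.40 × 31.13 = 12.452 cm³.
Support: 0.30 × 39.3 → 11.79 cm³.
Deposited volume = 8.17 + 12.452 + 11.79 = 32.412 cm³.
Mass: 32.412 × 1.29 → 41.81148 g.
At $82/kg: 41.81148/1000 × 82 = $3.43.

$3.43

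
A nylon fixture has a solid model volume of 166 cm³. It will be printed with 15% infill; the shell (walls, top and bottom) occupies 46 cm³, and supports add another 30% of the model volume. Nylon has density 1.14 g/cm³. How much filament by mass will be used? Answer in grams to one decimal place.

129.7 g

Volume inside the shell = 166 − 46 = 120 cm³.
Deposited infill = 0.15 × 120, so 18 cm³.
Support = 0.30 × 166 = 49.8 cm³.
Total printed volume = 46 + 18 + 49.8 = 113.8 cm³.
Mass: 113.8 × 1.14 → 129.732 g.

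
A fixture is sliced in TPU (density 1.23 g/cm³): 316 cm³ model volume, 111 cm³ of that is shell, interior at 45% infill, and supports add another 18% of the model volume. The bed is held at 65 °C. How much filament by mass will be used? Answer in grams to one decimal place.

320.0 g

Volume inside the shell = 316 − 111, so 205 cm³.
Infill deposited = 0.45 × 205, so 92.25 cm³.
Support: 0.18 × 316 → 56.88 cm³.
Total printed volume = 111 + 92.25 + 56.88 = 260.13 cm³.
Mass: 260.13 × 1.23 → 319.9599 g.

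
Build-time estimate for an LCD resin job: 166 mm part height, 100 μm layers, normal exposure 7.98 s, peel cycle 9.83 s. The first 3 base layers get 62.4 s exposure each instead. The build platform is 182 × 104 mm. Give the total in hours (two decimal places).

8.26 hours

Number of layers: 166 / 0.1 → 1660 (rounded up).
Bottom layers = 3 × (62.4 + 9.83), so 216.69 s.
Remaining layers = 1657 × (7.98 + 9.83), so 29511.17 s.
Total = 216.69 + 29511.17 = 29727.86 s = 8.26 hours.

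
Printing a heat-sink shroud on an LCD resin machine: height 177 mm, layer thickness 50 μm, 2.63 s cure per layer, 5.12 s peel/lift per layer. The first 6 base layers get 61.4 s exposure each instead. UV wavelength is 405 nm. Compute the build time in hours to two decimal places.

Layer count = ceil(177 / 0.05) = 3540.
Burn-in layers = 6 × (61.4 + 5.12), so 399.12 s.
Regular layers = 3534 × (2.63 + 5.12) = 27388.5 s.
Sum: 399.12 + 27388.5 = 27787.62 s → 7.72 hours.

7.72 hours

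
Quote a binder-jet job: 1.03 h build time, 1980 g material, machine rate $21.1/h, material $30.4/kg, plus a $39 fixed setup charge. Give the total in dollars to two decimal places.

Machine-time cost = 21.1 × 1.03 = $21.733.
Material charge = 30.4 × 1980/1000 = $60.192.
Adding setup: 21.733 + 60.192 + 39 → 120.925 ≈ $120.93.

$120.93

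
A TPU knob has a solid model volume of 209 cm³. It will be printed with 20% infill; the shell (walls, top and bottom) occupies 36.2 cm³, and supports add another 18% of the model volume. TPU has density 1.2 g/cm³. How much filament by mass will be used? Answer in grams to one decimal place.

130.1 g

Volume inside the shell: 209 − 36.2 → 172.8 cm³.
Infill deposited = 0.20 × 172.8, so 34.56 cm³.
Support = 0.18 × 209, so 37.62 cm³.
Total extruded = 36.2 + 34.56 + 37.62 = 108.38 cm³.
Mass = 108.38 × 1.2, so 130.056 g.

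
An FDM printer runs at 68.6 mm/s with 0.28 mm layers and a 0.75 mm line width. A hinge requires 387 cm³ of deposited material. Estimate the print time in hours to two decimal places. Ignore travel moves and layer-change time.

Line area = 0.28 × 0.75, so 0.21 mm².
Path length: 387000 mm³ / 0.21 mm² → 1842857.1 mm.
Time extruding = 1842857.1 / 68.6 = 26863.8 s.
In the requested units: 26863.8 s = 7.46 hours.

7.46 hours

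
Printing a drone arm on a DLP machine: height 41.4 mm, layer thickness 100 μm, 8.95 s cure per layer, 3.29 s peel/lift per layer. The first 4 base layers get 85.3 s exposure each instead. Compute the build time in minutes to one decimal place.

89.5 minutes

Number of layers: 41.4 / 0.1 → 414 (rounded up).
Burn-in layers = 4 × (85.3 + 3.29), so 354.36 s.
Normal layers = 410 × (8.95 + 3.29), so 5018.4 s.
Sum: 354.36 + 5018.4 = 5372.76 s → 89.5 minutes.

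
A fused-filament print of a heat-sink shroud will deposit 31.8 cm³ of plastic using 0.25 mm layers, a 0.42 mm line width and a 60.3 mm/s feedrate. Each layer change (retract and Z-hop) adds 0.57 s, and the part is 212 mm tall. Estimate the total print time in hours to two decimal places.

Extrusion cross-section = 0.25 × 0.42, so 0.105 mm².
Path length: 31800 mm³ / 0.105 mm² → 302857.1 mm.
Time extruding: 302857.1 / 60.3 → 5022.5 s.
Layer count = ceil(212 / 0.25) = 848.
Non-print overhead = 848 × 0.57, so 483.36 s.
Total = 5022.5 + 483.36 = 5505.86 s = 1.53 hours.

1.53 hours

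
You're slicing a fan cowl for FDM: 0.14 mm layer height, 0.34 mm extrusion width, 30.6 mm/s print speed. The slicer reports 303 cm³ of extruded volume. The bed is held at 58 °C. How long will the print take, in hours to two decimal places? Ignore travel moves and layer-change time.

57.78 hours

Bead cross-section: 0.14 × 0.34 → 0.0476 mm².
Total extruded path = 303000/0.0476 = 6365546.2 mm.
Extrusion time = 6365546.2 / 30.6 = 208024.4 s.
That's 208024.4 s → 57.78 hours.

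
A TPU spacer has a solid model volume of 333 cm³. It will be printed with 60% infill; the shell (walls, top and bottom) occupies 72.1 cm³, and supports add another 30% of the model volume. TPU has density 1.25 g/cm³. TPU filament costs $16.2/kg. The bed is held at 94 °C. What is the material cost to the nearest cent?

$6.65

Interior volume = 333 − 72.1 = 260.9 cm³.
Infill volume = 0.60 × 260.9 = 156.54 cm³.
Support: 0.30 × 333 → 99.9 cm³.
Total printed volume: 72.1 + 156.54 + 99.9 → 328.54 cm³.
Mass = 328.54 × 1.25 = 410.675 g.
Cost = 410.675 g / 1000 × $16.2/kg = $6.65.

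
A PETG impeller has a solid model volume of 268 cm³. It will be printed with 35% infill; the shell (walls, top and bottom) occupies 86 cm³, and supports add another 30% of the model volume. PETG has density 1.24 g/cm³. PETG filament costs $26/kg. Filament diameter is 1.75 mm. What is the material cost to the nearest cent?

Infill region = 268 − 86, so 182 cm³.
Infill volume = 0.35 × 182 = 63.7 cm³.
Support: 0.30 × 268 → 80.4 cm³.
Deposited volume = 86 + 63.7 + 80.4 = 230.1 cm³.
Mass: 230.1 × 1.24 → 285.324 g.
Cost = 285.324 g / 1000 × $26/kg = $7.42.

$7.42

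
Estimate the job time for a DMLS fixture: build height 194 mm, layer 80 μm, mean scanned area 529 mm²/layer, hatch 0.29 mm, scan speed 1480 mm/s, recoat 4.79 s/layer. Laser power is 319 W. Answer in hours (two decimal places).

Layer count = ceil(194 / 0.08) = 2425.
Scan path per layer: 529 / 0.29 → 1824.1 mm.
Per-layer scan time = 1824.1 / 1480 = 1.2325 s.
Time per layer: 1.2325 + 4.79 → 6.0225 s.
2425 layers × 6.0225 s/layer = 14604.5625 s, i.e. 4.06 hours.

4.06 hours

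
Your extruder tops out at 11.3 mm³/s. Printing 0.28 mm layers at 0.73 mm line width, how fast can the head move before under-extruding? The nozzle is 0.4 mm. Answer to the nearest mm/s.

55 mm/s

A = 0.28 × 0.73, so 0.2044 mm².
Max speed = 11.3 / 0.2044 = 55.28 ≈ 55 mm/s.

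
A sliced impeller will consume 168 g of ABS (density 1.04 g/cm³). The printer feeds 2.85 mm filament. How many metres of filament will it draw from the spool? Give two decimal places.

25.32 m

Extruded volume: 168/1.04 = 161.5385 cm³ (161538.5 mm³).
Cross-section of 2.85 mm filament: π·(2.85/2)² = 6.3794 mm².
Length = 161538.5 / 6.3794 = 25321.9 mm = 25.32 m.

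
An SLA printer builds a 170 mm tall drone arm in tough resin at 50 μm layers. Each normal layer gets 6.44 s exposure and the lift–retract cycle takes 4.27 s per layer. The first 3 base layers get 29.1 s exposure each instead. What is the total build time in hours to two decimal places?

10.13 hours

Layers = ⌈170/0.05⌉ = 3400.
Base layers: 3 × (29.1 + 4.27) → 100.11 s.
Regular layers = 3397 × (6.44 + 4.27) = 36381.87 s.
Sum: 100.11 + 36381.87 = 36481.98 s → 10.13 hours.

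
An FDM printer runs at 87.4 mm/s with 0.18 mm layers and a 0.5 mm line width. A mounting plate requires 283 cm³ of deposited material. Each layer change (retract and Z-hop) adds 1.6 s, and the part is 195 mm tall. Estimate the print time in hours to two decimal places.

10.48 hours

Extrusion cross-section: 0.18 × 0.5 → 0.09 mm².
Total extruded path = 283000/0.09 = 3144444.4 mm.
Time extruding = 3144444.4 / 87.4 = 35977.6 s.
Layers = ⌈195/0.18⌉ = 1084.
Z-hop total = 1084 × 1.6, so 1734.4 s.
Altogether 35977.6 + 1734.4 = 37712 s, i.e. 10.48 hours.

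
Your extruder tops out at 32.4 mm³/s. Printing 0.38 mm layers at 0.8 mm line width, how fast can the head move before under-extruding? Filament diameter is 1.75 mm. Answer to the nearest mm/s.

107 mm/s

A: 0.38 × 0.8 → 0.304 mm².
Max speed = 32.4 / 0.304 = 106.58 ≈ 107 mm/s.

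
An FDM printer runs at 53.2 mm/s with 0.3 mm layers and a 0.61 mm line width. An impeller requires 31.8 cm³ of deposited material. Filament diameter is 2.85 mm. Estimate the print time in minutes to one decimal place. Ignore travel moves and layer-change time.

54.4 minutes

Line area: 0.3 × 0.61 → 0.183 mm².
Path length: 31800 mm³ / 0.183 mm² → 173770.5 mm.
Time extruding = 173770.5 / 53.2 = 3266.4 s.
In the requested units: 3266.4 s = 54.4 minutes.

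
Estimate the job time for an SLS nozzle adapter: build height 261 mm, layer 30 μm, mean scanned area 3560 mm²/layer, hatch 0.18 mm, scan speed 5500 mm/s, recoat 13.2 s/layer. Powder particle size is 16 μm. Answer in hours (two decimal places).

40.59 hours

Number of layers: 261 / 0.03 → 8700 (rounded up).
Per-layer scan distance = 3560 / 0.18, so 19777.8 mm.
Laser time per layer: 19777.8 / 5500 → 3.596 s.
Time per layer = 3.596 + 13.2 = 16.796 s.
Build time = 8700 × 16.796 = 146125.2 s = 40.59 hours.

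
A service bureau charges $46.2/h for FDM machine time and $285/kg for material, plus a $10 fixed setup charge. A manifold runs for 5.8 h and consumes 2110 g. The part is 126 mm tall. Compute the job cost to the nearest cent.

$879.31

Machine-time cost = 46.2 × 5.8, so $267.96.
Material cost = 285 × 2110/1000 = $601.35.
Total = 267.96 + 601.35 + 10 = $879.31.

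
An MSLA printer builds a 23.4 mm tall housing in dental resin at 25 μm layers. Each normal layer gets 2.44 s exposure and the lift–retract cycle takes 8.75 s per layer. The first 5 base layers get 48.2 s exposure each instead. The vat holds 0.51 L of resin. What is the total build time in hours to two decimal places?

Number of layers: 23.4 / 0.025 → 936 (rounded up).
Bottom layers = 5 × (48.2 + 8.75), so 284.75 s.
Regular layers: 931 × (2.44 + 8.75) → 10417.89 s.
Sum: 284.75 + 10417.89 = 10702.64 s → 2.97 hours.

2.97 hours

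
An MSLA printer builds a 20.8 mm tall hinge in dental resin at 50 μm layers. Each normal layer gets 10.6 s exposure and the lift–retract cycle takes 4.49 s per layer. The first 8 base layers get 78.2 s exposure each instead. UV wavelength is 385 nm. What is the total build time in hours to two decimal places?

1.89 hours

Number of layers: 20.8 / 0.05 → 416 (rounded up).
Bottom layers: 8 × (78.2 + 4.49) → 661.52 s.
Remaining layers: 408 × (10.6 + 4.49) → 6156.72 s.
Total = 661.52 + 6156.72 = 6818.24 s = 1.89 hours.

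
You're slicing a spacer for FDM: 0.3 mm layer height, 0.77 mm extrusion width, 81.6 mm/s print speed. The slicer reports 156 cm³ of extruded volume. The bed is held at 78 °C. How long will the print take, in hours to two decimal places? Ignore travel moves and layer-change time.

Extrusion cross-section = 0.3 × 0.77, so 0.231 mm².
Toolpath length = 156 cm³ / 0.231 mm² = 156000 / 0.231 = 675324.7 mm.
Extrusion time = 675324.7 / 81.6 = 8276 s.
Converting: 8276 s = 2.30 hours.

2.30 hours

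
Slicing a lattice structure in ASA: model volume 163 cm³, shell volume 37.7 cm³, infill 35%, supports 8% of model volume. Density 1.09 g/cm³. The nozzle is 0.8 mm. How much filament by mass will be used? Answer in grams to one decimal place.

Interior volume = 163 − 37.7 = 125.3 cm³.
Infill volume: 0.35 × 125.3 → 43.855 cm³.
Support = 0.08 × 163 = 13.04 cm³.
Total extruded: 37.7 + 43.855 + 13.04 → 94.595 cm³.
Mass = 94.595 × 1.09 = 103.10855 g.

103.1 g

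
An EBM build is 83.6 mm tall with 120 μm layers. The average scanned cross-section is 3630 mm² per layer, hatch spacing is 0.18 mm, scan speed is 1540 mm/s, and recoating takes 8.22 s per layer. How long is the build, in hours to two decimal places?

Layers = ⌈83.6/0.12⌉ = 697.
Hatch length per layer = 3630 / 0.18 = 20166.7 mm.
Beam time per layer = 20166.7 / 1540, so 13.0953 s.
Layer cycle = 13.0953 + 8.22 = 21.3153 s.
Build time = 697 × 21.3153 = 14856.7641 s = 4.13 hours.

4.13 hours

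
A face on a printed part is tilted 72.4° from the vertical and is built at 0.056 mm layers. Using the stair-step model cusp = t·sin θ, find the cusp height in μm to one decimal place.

53.4 μm

h_c = t·sin θ = 0.056 × 0.9532 = 0.053379 mm (53.4 μm).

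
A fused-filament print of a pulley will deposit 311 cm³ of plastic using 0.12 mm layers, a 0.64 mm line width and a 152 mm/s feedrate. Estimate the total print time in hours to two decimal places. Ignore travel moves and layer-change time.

Extrusion cross-section: 0.12 × 0.64 → 0.0768 mm².
Toolpath length = 311 cm³ / 0.0768 mm² = 311000 / 0.0768 = 4049479.2 mm.
Extrusion time = 4049479.2 / 152, so 26641.3 s.
In the requested units: 26641.3 s = 7.40 hours.

7.40 hours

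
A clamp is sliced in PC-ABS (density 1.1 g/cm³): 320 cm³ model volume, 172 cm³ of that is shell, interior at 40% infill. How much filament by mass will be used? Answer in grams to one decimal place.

Interior volume = 320 − 172, so 148 cm³.
Infill deposited = 0.40 × 148 = 59.2 cm³.
Deposited volume: 172 + 59.2 → 231.2 cm³.
Mass = 231.2 × 1.1, so 254.32 g.

254.3 g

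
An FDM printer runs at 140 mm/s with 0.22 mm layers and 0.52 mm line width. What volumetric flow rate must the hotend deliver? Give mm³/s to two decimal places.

A = 0.22 × 0.52, so 0.1144 mm².
Volumetric flow = 140 × 0.1144 = 16.02 mm³/s.

16.02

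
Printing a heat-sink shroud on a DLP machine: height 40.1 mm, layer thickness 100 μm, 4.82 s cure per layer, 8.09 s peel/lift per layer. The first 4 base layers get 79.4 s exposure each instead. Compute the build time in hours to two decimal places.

Number of layers: 40.1 / 0.1 → 401 (rounded up).
Bottom layers = 4 × (79.4 + 8.09) = 349.96 s.
Regular layers = 397 × (4.82 + 8.09) = 5125.27 s.
Sum: 349.96 + 5125.27 = 5475.23 s → 1.52 hours.

1.52 hours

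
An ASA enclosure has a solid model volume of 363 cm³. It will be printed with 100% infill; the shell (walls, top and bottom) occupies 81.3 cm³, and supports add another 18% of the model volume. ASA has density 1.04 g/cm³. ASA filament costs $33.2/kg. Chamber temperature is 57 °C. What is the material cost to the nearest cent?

Interior volume = 363 − 81.3, so 281.7 cm³.
Infill deposited: 1.00 × 281.7 → 281.7 cm³.
Support = 0.18 × 363, so 65.34 cm³.
Deposited volume: 81.3 + 281.7 + 65.34 → 428.34 cm³.
Mass = 428.34 × 1.04, so 445.4736 g.
Cost = 445.4736 g / 1000 × $33.2/kg = $14.79.

$14.79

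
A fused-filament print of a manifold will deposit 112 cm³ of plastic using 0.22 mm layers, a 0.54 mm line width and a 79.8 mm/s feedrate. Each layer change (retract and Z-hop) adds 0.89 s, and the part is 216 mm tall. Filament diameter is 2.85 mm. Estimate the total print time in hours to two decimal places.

3.52 hours

Extrusion cross-section = 0.22 × 0.54, so 0.1188 mm².
Toolpath length = 112 cm³ / 0.1188 mm² = 112000 / 0.1188 = 942760.9 mm.
Extrusion time = 942760.9 / 79.8 = 11814 s.
Layers = ⌈216/0.22⌉ = 982.
Non-print overhead = 982 × 0.89, so 873.98 s.
Total = 11814 + 873.98 = 12687.98 s = 3.52 hours.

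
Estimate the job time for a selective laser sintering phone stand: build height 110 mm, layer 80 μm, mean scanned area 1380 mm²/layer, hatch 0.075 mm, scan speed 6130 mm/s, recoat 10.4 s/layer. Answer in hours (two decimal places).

5.12 hours

Layers = ⌈110/0.08⌉ = 1375.
Scan path per layer: 1380 / 0.075 → 18400 mm.
Scan time per layer = 18400 / 6130 = 3.0016 s.
Per-layer time: 3.0016 + 10.4 → 13.4016 s.
1375 layers × 13.4016 s/layer = 18427.2 s, i.e. 5.12 hours.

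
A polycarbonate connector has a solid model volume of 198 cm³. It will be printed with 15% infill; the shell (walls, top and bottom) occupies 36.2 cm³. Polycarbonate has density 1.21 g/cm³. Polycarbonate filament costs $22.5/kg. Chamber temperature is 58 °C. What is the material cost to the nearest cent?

$1.65

Infill region: 198 − 36.2 → 161.8 cm³.
Infill deposited: 0.15 × 161.8 → 24.27 cm³.
Total extruded = 36.2 + 24.27 = 60.47 cm³.
Mass: 60.47 × 1.21 → 73.1687 g.
Cost = 73.1687 g / 1000 × $22.5/kg = $1.65.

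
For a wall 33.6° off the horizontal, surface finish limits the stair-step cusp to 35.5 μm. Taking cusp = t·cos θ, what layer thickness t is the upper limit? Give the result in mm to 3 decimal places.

cos(33.6°) = 0.8329; t_max = 0.0355/0.8329 = 0.043 mm.

0.043 mm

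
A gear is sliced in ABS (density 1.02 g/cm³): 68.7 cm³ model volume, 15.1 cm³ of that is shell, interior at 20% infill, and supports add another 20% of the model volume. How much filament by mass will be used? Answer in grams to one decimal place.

40.4 g

Volume inside the shell: 68.7 − 15.1 → 53.6 cm³.
Infill deposited: 0.20 × 53.6 → 10.72 cm³.
Support = 0.20 × 68.7, so 13.74 cm³.
Total printed volume = 15.1 + 10.72 + 13.74 = 39.56 cm³.
Mass = 39.56 × 1.02 = 40.3512 g.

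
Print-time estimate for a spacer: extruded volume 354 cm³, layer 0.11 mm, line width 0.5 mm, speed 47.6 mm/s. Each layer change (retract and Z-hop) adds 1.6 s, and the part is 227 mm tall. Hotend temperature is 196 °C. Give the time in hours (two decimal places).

38.48 hours

Bead cross-section = 0.11 × 0.5 = 0.055 mm².
Total extruded path = 354000/0.055 = 6436363.6 mm.
Print-move time = 6436363.6 / 47.6 = 135217.7 s.
Number of layers: 227 / 0.11 → 2064 (rounded up).
Non-print overhead = 2064 × 1.6, so 3302.4 s.
Altogether 135217.7 + 3302.4 = 138520.1 s, i.e. 38.48 hours.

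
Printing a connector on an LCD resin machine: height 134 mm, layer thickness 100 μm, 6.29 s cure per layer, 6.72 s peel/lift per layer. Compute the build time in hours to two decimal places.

4.84 hours

Layers = ⌈134/0.1⌉ = 1340.
Each layer takes = 6.29 + 6.72 = 13.01 s.
Total = 1340 × 13.01 = 17433.4 s = 4.84 hours.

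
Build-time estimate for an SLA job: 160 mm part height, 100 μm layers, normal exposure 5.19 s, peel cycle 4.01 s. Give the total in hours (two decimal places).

4.09 hours

Layers = ⌈160/0.1⌉ = 1600.
Each layer takes: 5.19 + 4.01 → 9.2 s.
Build time: 1600 × 9.2 s = 14720 s, i.e. 4.09 hours.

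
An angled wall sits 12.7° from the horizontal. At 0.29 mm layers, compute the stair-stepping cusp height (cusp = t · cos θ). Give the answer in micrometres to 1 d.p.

cos(12.7°) = 0.9755, so cusp = 0.29 × 0.9755 = 0.282895 mm → 282.9 μm.

282.9 μm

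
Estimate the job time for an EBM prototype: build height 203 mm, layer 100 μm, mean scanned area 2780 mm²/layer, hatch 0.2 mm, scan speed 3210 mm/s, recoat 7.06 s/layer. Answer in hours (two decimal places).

Layers = ⌈203/0.1⌉ = 2030.
Per-layer scan distance = 2780 / 0.2, so 13900 mm.
Per-layer scan time = 13900 / 3210, so 4.3302 s.
Per-layer time = 4.3302 + 7.06, so 11.3902 s.
2030 layers × 11.3902 s/layer = 23122.106 s, i.e. 6.42 hours.

6.42 hours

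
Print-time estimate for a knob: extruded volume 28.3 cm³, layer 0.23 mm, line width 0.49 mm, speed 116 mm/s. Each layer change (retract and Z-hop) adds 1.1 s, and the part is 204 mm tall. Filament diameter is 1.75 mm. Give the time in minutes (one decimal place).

52.3 minutes

Bead cross-section: 0.23 × 0.49 → 0.1127 mm².
Toolpath length = 28.3 cm³ / 0.1127 mm² = 28300 / 0.1127 = 251109.1 mm.
Extrusion time = 251109.1 / 116, so 2164.7 s.
Layer count = ceil(204 / 0.23) = 887.
Layer-change overhead: 887 × 1.1 → 975.7 s.
Total = 2164.7 + 975.7 = 3140.4 s = 52.3 minutes.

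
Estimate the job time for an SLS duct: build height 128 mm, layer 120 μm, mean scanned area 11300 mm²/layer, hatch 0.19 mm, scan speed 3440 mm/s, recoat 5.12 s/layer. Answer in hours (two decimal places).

Layer count = ceil(128 / 0.12) = 1067.
Scan path per layer = 11300 / 0.19 = 59473.7 mm.
Laser time per layer = 59473.7 / 3440 = 17.2889 s.
Per-layer time = 17.2889 + 5.12, so 22.4089 s.
Build time = 1067 × 22.4089 = 23910.2963 s = 6.64 hours.

6.64 hours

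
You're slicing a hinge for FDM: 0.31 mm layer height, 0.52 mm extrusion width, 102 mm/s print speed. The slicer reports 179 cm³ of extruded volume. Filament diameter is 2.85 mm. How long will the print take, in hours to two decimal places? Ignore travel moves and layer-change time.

3.02 hours

Bead cross-section = 0.31 × 0.52, so 0.1612 mm².
Total extruded path = 179000/0.1612 = 1110421.8 mm.
Extrusion time = 1110421.8 / 102 = 10886.5 s.
10886.5 s = 3.02 hours.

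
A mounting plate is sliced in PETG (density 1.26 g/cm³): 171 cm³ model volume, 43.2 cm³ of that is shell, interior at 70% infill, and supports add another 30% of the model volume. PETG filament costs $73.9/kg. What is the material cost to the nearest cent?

$17.13

Interior volume = 171 − 43.2, so 127.8 cm³.
Infill deposited: 0.70 × 127.8 → 89.46 cm³.
Support = 0.30 × 171, so 51.3 cm³.
Total printed volume: 43.2 + 89.46 + 51.3 → 183.96 cm³.
Mass = 183.96 × 1.26, so 231.7896 g.
Cost = 231.7896 g / 1000 × $73.9/kg = $17.13.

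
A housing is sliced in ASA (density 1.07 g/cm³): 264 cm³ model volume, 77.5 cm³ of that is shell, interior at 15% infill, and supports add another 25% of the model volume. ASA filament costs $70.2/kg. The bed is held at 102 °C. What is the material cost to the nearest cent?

Interior volume = 264 − 77.5, so 186.5 cm³.
Infill volume: 0.15 × 186.5 → 27.975 cm³.
Support: 0.25 × 264 → 66 cm³.
Total extruded = 77.5 + 27.975 + 66 = 171.475 cm³.
Mass = 171.475 × 1.07, so 183.47825 g.
At $70.2/kg: 183.47825/1000 × 70.2 = $12.88.

$12.88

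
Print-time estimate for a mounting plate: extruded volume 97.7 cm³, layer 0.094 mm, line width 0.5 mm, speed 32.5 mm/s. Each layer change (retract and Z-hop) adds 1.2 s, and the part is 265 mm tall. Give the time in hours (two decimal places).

18.71 hours

Extrusion cross-section: 0.094 × 0.5 → 0.047 mm².
Toolpath length = 97.7 cm³ / 0.047 mm² = 97700 / 0.047 = 2078723.4 mm.
Print-move time: 2078723.4 / 32.5 → 63960.7 s.
Number of layers: 265 / 0.094 → 2820 (rounded up).
Layer-change overhead = 2820 × 1.2, so 3384 s.
Altogether 63960.7 + 3384 = 67344.7 s, i.e. 18.71 hours.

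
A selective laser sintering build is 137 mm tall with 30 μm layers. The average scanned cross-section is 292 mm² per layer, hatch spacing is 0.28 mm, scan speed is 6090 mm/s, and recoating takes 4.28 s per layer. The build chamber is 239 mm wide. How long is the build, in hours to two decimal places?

5.65 hours

Number of layers: 137 / 0.03 → 4567 (rounded up).
Per-layer scan distance = 292 / 0.28, so 1042.9 mm.
Laser time per layer: 1042.9 / 6090 → 0.1712 s.
Per-layer time = 0.1712 + 4.28 = 4.4512 s.
Build time = 4567 × 4.4512 = 20328.6304 s = 5.65 hours.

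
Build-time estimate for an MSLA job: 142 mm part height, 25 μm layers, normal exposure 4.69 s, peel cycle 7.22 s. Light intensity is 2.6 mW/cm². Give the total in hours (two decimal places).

Layers = ⌈142/0.025⌉ = 5680.
Cycle time: 4.69 + 7.22 → 11.91 s.
Total = 5680 × 11.91 = 67648.8 s = 18.79 hours.

18.79 hours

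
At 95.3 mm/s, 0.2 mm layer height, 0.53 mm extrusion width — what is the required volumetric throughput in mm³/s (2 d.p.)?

Extrusion cross-section = 0.2 × 0.53 = 0.106 mm².
Volumetric flow = 95.3 × 0.106 = 10.10 mm³/s.

10.10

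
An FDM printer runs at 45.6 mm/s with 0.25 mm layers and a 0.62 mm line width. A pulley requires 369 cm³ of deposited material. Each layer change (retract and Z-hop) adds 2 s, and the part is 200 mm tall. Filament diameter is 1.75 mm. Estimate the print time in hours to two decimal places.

14.95 hours

Bead cross-section = 0.25 × 0.62, so 0.155 mm².
Toolpath length = 369 cm³ / 0.155 mm² = 369000 / 0.155 = 2380645.2 mm.
Print-move time = 2380645.2 / 45.6 = 52207.1 s.
Layer count = ceil(200 / 0.25) = 800.
Non-print overhead: 800 × 2 → 1600 s.
Total = 52207.1 + 1600 = 53807.1 s = 14.95 hours.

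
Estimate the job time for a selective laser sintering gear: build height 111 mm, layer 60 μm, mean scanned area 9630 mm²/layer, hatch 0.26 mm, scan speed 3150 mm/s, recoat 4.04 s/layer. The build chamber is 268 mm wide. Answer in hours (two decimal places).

Number of layers: 111 / 0.06 → 1850 (rounded up).
Scan path per layer = 9630 / 0.26, so 37038.5 mm.
Laser time per layer = 37038.5 / 3150, so 11.7583 s.
Per-layer time = 11.7583 + 4.04, so 15.7983 s.
Total: 1850 × 15.7983 s = 29226.855 s → 8.12 hours.

8.12 hours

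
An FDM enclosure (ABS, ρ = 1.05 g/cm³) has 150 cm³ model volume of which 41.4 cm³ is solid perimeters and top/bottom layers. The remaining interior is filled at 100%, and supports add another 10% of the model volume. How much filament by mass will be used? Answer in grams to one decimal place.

173.3 g

Infill region: 150 − 41.4 → 108.6 cm³.
Deposited infill = 1.00 × 108.6 = 108.6 cm³.
Support = 0.10 × 150, so 15 cm³.
Total extruded = 41.4 + 108.6 + 15, so 165 cm³.
Mass = 165 × 1.05, so 173.25 g.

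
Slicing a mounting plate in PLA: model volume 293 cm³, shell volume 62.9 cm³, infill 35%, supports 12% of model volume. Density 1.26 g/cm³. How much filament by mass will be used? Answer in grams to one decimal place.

225.0 g

Volume inside the shell = 293 − 62.9, so 230.1 cm³.
Deposited infill = 0.35 × 230.1 = 80.535 cm³.
Support = 0.12 × 293 = 35.16 cm³.
Total extruded = 62.9 + 80.535 + 35.16 = 178.595 cm³.
Mass = 178.595 × 1.26, so 225.0297 g.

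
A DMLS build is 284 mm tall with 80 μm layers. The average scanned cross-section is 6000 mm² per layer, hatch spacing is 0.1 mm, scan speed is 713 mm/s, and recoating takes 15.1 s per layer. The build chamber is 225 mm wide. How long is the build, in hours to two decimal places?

97.87 hours

Number of layers: 284 / 0.08 → 3550 (rounded up).
Hatch length per layer = 6000 / 0.1 = 60000 mm.
Per-layer scan time: 60000 / 713 → 84.1515 s.
Layer cycle: 84.1515 + 15.1 → 99.2515 s.
Total: 3550 × 99.2515 s = 352342.825 s → 97.87 hours.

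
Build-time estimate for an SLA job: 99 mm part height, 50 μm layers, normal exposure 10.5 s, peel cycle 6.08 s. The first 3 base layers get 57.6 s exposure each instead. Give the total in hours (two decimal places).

9.16 hours

Layers = ⌈99/0.05⌉ = 1980.
Base layers = 3 × (57.6 + 6.08) = 191.04 s.
Normal layers = 1977 × (10.5 + 6.08) = 32778.66 s.
Sum: 191.04 + 32778.66 = 32969.7 s → 9.16 hours.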